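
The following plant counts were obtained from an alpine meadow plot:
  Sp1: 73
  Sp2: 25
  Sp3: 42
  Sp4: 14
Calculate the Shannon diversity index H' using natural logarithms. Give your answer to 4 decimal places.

Total N = 73+25+42+14 = 154, so the proportions are 0.474026, 0.162338, 0.272727, 0.090909 (working shown to 6 dp, full precision carried).
Each pᵢ ln pᵢ term: 0.474026×(-0.746493)=-0.353857, 0.162338×(-1.818077)=-0.295142, 0.272727×(-1.299283)=-0.354350, 0.090909×(-2.397895)=-0.217990.
Sum = -1.221340, so H' = 1.2213.

1.2213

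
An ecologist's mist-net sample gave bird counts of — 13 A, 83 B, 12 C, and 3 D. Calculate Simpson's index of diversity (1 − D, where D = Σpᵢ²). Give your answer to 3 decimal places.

Total N = 13+83+12+3 = 111, so the proportions are 0.11712, 0.74775, 0.10811, 0.02703 (working shown to 5 dp, full precision carried).
D = 0.11712² + 0.74775² + 0.10811² + 0.02703² = 0.01372 + 0.55913 + 0.01169 + 0.00073 = 0.58526.
So 1 − D = 0.41474, i.e. 0.415 to 3 decimal places.

0.415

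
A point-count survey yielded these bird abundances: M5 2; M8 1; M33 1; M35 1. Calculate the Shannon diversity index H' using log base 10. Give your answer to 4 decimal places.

0.5786

Total N = 2+1+1+1 = 5, so the proportions are 0.4, 0.2, 0.2, 0.2 (working shown to 6 dp, full precision carried).
Each pᵢ log₁₀ pᵢ term: 0.4×(-0.397940)=-0.159176, 0.2×(-0.698970)=-0.139794, 0.2×(-0.698970)=-0.139794, 0.2×(-0.698970)=-0.139794.
Sum = -0.578558, so H' = 0.5786.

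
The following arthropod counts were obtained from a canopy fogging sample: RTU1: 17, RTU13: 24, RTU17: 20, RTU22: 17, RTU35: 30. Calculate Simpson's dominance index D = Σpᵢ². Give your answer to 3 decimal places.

Total N = 17+24+20+17+30 = 108, so the proportions are 0.15741, 0.22222, 0.18519, 0.15741, 0.27778 (working shown to 5 dp, full precision carried).
D = 0.15741² + 0.22222² + 0.18519² + 0.15741² + 0.27778² = 0.02478 + 0.04938 + 0.03429 + 0.02478 + 0.07716 = 0.21039.
To 3 decimal places, D = 0.210.

0.210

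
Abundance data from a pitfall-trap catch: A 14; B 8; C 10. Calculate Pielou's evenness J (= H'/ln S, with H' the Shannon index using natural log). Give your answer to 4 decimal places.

0.9755

Total N = 14+8+10 = 32, so the proportions are 0.4375, 0.25, 0.3125 (working shown to 6 dp, full precision carried).
H' = −Σ pᵢ ln pᵢ = −((-0.361672) + (-0.346574) + (-0.363485)) = 1.071730.
With S = 3 species, ln S = 1.098612, so J = 1.071730/1.098612 = 0.975531, i.e. 0.9755 to 4 decimal places.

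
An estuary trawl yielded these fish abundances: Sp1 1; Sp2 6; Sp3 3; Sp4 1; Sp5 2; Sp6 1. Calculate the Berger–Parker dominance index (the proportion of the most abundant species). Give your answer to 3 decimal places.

Total N = 1+6+3+1+2+1 = 14, so the proportions are 0.07143, 0.42857, 0.21429, 0.07143, 0.14286, 0.07143 (working shown to 5 dp, full precision carried).
The largest proportion is 0.42857, i.e. d = 0.429 to 3 decimal places.

0.429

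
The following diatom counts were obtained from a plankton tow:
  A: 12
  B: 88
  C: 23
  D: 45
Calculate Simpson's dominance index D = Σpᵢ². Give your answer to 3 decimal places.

Total N = 12+88+23+45 = 168, so the proportions are 0.07143, 0.52381, 0.1369, 0.26786 (working shown to 5 dp, full precision carried).
D = 0.07143² + 0.52381² + 0.1369² + 0.26786² = 0.00510 + 0.27438 + 0.01874 + 0.07175 = 0.36997.
To 3 decimal places, D = 0.370.

0.370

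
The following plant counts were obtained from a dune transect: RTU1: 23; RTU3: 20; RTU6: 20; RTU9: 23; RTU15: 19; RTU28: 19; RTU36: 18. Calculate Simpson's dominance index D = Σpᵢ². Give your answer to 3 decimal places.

Total N = 23+20+20+23+19+19+18 = 142, so the proportions are 0.16197, 0.14085, 0.14085, 0.16197, 0.1338, 0.1338, 0.12676 (working shown to 5 dp, full precision carried).
D = 0.16197² + 0.14085² + 0.14085² + 0.16197² + 0.1338² + 0.1338² + 0.12676² = 0.02623 + 0.01984 + 0.01984 + 0.02623 + 0.01790 + 0.01790 + 0.01607 = 0.14402.
To 3 decimal places, D = 0.144.

0.144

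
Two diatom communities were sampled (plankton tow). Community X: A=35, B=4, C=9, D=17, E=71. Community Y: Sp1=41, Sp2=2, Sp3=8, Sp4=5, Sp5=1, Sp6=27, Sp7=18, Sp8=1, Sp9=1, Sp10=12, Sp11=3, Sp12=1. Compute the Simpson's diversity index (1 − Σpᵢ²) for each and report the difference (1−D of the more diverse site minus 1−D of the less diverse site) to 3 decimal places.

Community X: N=136, proportions 0.257353, 0.029412, 0.066176, 0.125, 0.522059, giving 1−D = 0.640355 (working shown to 6 dp, full precision carried).
Community Y: N=120, proportions 0.341667, 0.016667, 0.066667, 0.041667, 0.008333, 0.225, 0.15, 0.008333, 0.008333, 0.1, 0.025, 0.008333, giving 1−D = 0.792778.
Difference = |0.640355 − 0.792778| = 0.152423, i.e. 0.152 to 3 decimal places.

0.152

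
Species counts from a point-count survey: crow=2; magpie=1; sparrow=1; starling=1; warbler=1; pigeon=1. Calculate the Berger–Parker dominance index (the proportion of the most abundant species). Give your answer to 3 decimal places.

0.286

Total N = 2+1+1+1+1+1 = 7, so the proportions are 0.28571, 0.14286, 0.14286, 0.14286, 0.14286, 0.14286 (working shown to 5 dp, full precision carried).
The largest proportion is 0.28571, i.e. d = 0.286 to 3 decimal places.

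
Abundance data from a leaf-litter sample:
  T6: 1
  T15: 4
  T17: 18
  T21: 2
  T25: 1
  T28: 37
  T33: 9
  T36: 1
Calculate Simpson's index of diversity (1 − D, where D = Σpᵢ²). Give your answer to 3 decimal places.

0.663

Total N = 1+4+18+2+1+37+9+1 = 73, so the proportions are 0.0137, 0.05479, 0.24658, 0.0274, 0.0137, 0.50685, 0.12329, 0.0137 (working shown to 5 dp, full precision carried).
D = 0.0137² + 0.05479² + 0.24658² + 0.0274² + 0.0137² + 0.50685² + 0.12329² + 0.0137² = 0.00019 + 0.00300 + 0.06080 + 0.00075 + 0.00019 + 0.25690 + 0.01520 + 0.00019 = 0.33721.
So 1 − D = 0.66279, i.e. 0.663 to 3 decimal places.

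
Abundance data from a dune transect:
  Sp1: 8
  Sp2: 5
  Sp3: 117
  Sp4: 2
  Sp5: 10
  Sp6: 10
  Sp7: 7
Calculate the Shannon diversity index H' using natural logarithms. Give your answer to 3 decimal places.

Total N = 8+5+117+2+10+10+7 = 159, so the proportions are 0.05031, 0.03145, 0.73585, 0.01258, 0.06289, 0.06289, 0.04403 (working shown to 5 dp, full precision carried).
Each pᵢ ln pᵢ term: 0.05031×(-2.98946)=-0.15041, 0.03145×(-3.45947)=-0.10879, 0.73585×(-0.30673)=-0.22571, 0.01258×(-4.37576)=-0.05504, 0.06289×(-2.76632)=-0.17398, 0.06289×(-2.76632)=-0.17398, 0.04403×(-3.12299)=-0.13749.
Sum = -1.02540, so H' = 1.025.

1.025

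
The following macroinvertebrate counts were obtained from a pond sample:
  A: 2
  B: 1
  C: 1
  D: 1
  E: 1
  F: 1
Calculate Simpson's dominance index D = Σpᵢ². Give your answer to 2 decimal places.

0.18

Total N = 2+1+1+1+1+1 = 7, so the proportions are 0.2857, 0.1429, 0.1429, 0.1429, 0.1429, 0.1429 (working shown to 4 dp, full precision carried).
D = 0.2857² + 0.1429² + 0.1429² + 0.1429² + 0.1429² + 0.1429² = 0.0816 + 0.0204 + 0.0204 + 0.0204 + 0.0204 + 0.0204 = 0.1837.
To 2 decimal places, D = 0.18.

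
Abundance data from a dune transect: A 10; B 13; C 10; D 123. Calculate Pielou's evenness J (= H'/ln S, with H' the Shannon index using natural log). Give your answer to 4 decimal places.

0.5386

Total N = 10+13+10+123 = 156, so the proportions are 0.064103, 0.083333, 0.064103, 0.788462 (working shown to 6 dp, full precision carried).
H' = −Σ pᵢ ln pᵢ = −((-0.176107) + (-0.207076) + (-0.176107) + (-0.187395)) = 0.746685.
With S = 4 species, ln S = 1.386294, so J = 0.746685/1.386294 = 0.538619, i.e. 0.5386 to 4 decimal places.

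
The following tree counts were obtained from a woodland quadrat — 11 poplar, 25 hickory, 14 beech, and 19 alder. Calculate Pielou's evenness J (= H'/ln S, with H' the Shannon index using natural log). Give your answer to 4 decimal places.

0.9661

Total N = 11+25+14+19 = 69, so the proportions are 0.15942, 0.362319, 0.202899, 0.275362 (working shown to 6 dp, full precision carried).
H' = −Σ pᵢ ln pᵢ = −((-0.292729) + (-0.367837) + (-0.323633) + (-0.355126)) = 1.339326.
With S = 4 species, ln S = 1.386294, so J = 1.339326/1.386294 = 0.966119, i.e. 0.9661 to 4 decimal places.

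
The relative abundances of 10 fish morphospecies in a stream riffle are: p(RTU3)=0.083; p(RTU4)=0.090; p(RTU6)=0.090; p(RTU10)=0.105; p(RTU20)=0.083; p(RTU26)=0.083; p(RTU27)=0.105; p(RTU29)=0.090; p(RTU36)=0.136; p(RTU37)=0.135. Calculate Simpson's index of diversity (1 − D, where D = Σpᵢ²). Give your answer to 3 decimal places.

0.896

D = 0.083² + 0.09² + 0.09² + 0.105² + 0.083² + 0.083² + 0.105² + 0.09² + 0.136² + 0.135² = 0.00689 + 0.00810 + 0.00810 + 0.01102 + 0.00689 + 0.00689 + 0.01102 + 0.00810 + 0.01850 + 0.01823 = 0.10374 (working shown to 5 dp, full precision carried).
So 1 − D = 0.89626, i.e. 0.896 to 3 decimal places.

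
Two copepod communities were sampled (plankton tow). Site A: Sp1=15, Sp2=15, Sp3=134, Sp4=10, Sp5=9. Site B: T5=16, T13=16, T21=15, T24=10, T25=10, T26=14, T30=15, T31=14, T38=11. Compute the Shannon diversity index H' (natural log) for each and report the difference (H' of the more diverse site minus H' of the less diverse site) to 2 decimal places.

Site A: N=183, proportions 0.082, 0.082, 0.7322, 0.0546, 0.0492, giving H' = 0.9453 (working shown to 4 dp, full precision carried).
Site B: N=121, proportions 0.1322, 0.1322, 0.124, 0.0826, 0.0826, 0.1157, 0.124, 0.1157, 0.0909, giving H' = 2.1819.
Difference = |0.9453 − 2.1819| = 1.2366, i.e. 1.24 to 2 decimal places.

1.24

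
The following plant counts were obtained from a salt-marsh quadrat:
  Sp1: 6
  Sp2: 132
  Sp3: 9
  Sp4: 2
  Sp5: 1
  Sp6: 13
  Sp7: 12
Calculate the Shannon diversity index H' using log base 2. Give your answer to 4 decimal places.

1.3539

Total N = 6+132+9+2+1+13+12 = 175, so the proportions are 0.034286, 0.754286, 0.051429, 0.011429, 0.005714, 0.074286, 0.068571 (working shown to 6 dp, full precision carried).
Each pᵢ log₂ pᵢ term: 0.034286×(-4.866249)=-0.166843, 0.754286×(-0.406817)=-0.306856, 0.051429×(-4.281286)=-0.220180, 0.011429×(-6.451211)=-0.073728, 0.005714×(-7.451211)=-0.042578, 0.074286×(-3.750771)=-0.278629, 0.068571×(-3.866249)=-0.265114.
Sum = -1.353929, so H' = 1.3539.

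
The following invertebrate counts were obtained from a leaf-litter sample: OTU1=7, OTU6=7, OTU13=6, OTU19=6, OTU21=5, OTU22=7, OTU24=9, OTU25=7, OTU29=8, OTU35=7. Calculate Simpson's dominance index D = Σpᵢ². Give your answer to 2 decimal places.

0.10

Total N = 7+7+6+6+5+7+9+7+8+7 = 69, so the proportions are 0.1014, 0.1014, 0.087, 0.087, 0.0725, 0.1014, 0.1304, 0.1014, 0.1159, 0.1014 (working shown to 4 dp, full precision carried).
D = 0.1014² + 0.1014² + 0.087² + 0.087² + 0.0725² + 0.1014² + 0.1304² + 0.1014² + 0.1159² + 0.1014² = 0.0103 + 0.0103 + 0.0076 + 0.0076 + 0.0053 + 0.0103 + 0.0170 + 0.0103 + 0.0134 + 0.0103 = 0.1023.
To 2 decimal places, D = 0.10.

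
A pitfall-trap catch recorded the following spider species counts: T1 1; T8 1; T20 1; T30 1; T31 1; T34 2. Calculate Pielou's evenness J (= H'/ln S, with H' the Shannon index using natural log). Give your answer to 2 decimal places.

0.98

Total N = 1+1+1+1+1+2 = 7, so the proportions are 0.1429, 0.1429, 0.1429, 0.1429, 0.1429, 0.2857 (working shown to 4 dp, full precision carried).
H' = −Σ pᵢ ln pᵢ = −((-0.2780) + (-0.2780) + (-0.2780) + (-0.2780) + (-0.2780) + (-0.3579)) = 1.7479.
With S = 6 species, ln S = 1.7918, so J = 1.7479/1.7918 = 0.9755, i.e. 0.98 to 2 decimal places.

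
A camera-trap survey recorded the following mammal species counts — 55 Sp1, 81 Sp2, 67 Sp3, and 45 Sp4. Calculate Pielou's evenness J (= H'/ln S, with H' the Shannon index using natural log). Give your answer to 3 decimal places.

0.983

Total N = 55+81+67+45 = 248, so the proportions are 0.22177, 0.32661, 0.27016, 0.18145 (working shown to 5 dp, full precision carried).
H' = −Σ pᵢ ln pᵢ = −((-0.33401) + (-0.36547) + (-0.35357) + (-0.30970)) = 1.36275.
With S = 4 species, ln S = 1.38629, so J = 1.36275/1.38629 = 0.98302, i.e. 0.983 to 3 decimal places.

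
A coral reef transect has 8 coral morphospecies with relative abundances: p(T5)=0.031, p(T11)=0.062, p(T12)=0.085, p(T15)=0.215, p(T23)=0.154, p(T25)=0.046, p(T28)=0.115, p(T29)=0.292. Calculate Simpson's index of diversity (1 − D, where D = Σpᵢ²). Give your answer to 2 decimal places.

0.82

D = 0.031² + 0.062² + 0.085² + 0.215² + 0.154² + 0.046² + 0.115² + 0.292² = 0.0010 + 0.0038 + 0.0072 + 0.0462 + 0.0237 + 0.0021 + 0.0132 + 0.0853 = 0.1826 (working shown to 4 dp, full precision carried).
So 1 − D = 0.8174, i.e. 0.82 to 2 decimal places.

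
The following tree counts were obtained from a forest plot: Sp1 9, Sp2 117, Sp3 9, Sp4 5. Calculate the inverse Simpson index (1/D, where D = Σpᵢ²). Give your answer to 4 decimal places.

1.4125

Total N = 9+117+9+5 = 140, so the proportions are 0.0642857, 0.8357143, 0.0642857, 0.0357143 (working shown to 7 dp, full precision carried).
D = 0.0642857² + 0.8357143² + 0.0642857² + 0.0357143² = 0.0041327 + 0.6984184 + 0.0041327 + 0.0012755 = 0.7079592.
So 1/D = 1.412511, i.e. 1.4125 to 4 decimal places.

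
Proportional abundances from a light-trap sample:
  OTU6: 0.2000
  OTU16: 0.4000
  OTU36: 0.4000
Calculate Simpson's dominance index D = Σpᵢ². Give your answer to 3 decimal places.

0.360

D = 0.2² + 0.4² + 0.4² = 0.04000 + 0.16000 + 0.16000 = 0.36000 (working shown to 5 dp, full precision carried).
To 3 decimal places, D = 0.360.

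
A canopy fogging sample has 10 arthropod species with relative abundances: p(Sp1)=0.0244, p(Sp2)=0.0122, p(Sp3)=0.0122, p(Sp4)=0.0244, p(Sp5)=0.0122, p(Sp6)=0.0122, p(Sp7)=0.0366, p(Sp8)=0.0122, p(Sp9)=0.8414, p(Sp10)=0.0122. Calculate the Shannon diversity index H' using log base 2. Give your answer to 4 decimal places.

1.1110

Each pᵢ log₂ pᵢ term (working shown to 6 dp, full precision carried): 0.0244×(-5.356975)=-0.130710, 0.0122×(-6.356975)=-0.077555, 0.0122×(-6.356975)=-0.077555, 0.0244×(-5.356975)=-0.130710, 0.0122×(-6.356975)=-0.077555, 0.0122×(-6.356975)=-0.077555, 0.0366×(-4.772013)=-0.174656, 0.0122×(-6.356975)=-0.077555, 0.8414×(-0.249136)=-0.209623, 0.0122×(-6.356975)=-0.077555.
Sum = -1.111030, so H' = 1.1110.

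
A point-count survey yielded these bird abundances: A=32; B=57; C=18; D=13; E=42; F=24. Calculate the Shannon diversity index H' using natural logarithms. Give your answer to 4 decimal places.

Total N = 32+57+18+13+42+24 = 186, so the proportions are 0.172043, 0.306452, 0.096774, 0.069892, 0.225806, 0.129032 (working shown to 6 dp, full precision carried).
Each pᵢ ln pᵢ term: 0.172043×(-1.760011)=-0.302798, 0.306452×(-1.182695)=-0.362439, 0.096774×(-2.335375)=-0.226004, 0.069892×(-2.660797)=-0.185970, 0.225806×(-1.488077)=-0.336017, 0.129032×(-2.047693)=-0.264218.
Sum = -1.677446, so H' = 1.6774.

1.6774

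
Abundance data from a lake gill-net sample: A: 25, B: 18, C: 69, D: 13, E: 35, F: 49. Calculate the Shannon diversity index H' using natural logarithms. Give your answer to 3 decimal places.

Total N = 25+18+69+13+35+49 = 209, so the proportions are 0.11962, 0.08612, 0.33014, 0.0622, 0.16746, 0.23445 (working shown to 5 dp, full precision carried).
Each pᵢ ln pᵢ term: 0.11962×(-2.12346)=-0.25400, 0.08612×(-2.45196)=-0.21117, 0.33014×(-1.10823)=-0.36587, 0.0622×(-2.77738)=-0.17276, 0.16746×(-1.78699)=-0.29926, 0.23445×(-1.45051)=-0.34007.
Sum = -1.64313, so H' = 1.643.

1.643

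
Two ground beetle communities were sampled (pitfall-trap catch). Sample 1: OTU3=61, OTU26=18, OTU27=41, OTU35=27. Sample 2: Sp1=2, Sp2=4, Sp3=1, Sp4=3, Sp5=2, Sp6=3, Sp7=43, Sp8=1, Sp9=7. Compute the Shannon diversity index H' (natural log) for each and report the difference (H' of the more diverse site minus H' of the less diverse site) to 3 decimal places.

0.017

Sample 1: N=147, proportions 0.41497, 0.12245, 0.27891, 0.18367, giving H' = 1.28952 (working shown to 5 dp, full precision carried).
Sample 2: N=66, proportions 0.0303, 0.06061, 0.01515, 0.04545, 0.0303, 0.04545, 0.65152, 0.01515, 0.10606, giving H' = 1.30689.
Difference = |1.28952 − 1.30689| = 0.01737, i.e. 0.017 to 3 decimal places.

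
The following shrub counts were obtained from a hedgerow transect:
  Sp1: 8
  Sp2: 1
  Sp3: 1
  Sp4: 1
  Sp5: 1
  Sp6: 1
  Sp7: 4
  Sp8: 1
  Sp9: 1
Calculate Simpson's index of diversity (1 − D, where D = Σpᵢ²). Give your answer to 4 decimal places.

0.7590

Total N = 8+1+1+1+1+1+4+1+1 = 19, so the proportions are 0.421053, 0.052632, 0.052632, 0.052632, 0.052632, 0.052632, 0.210526, 0.052632, 0.052632 (working shown to 6 dp, full precision carried).
D = 0.421053² + 0.052632² + 0.052632² + 0.052632² + 0.052632² + 0.052632² + 0.210526² + 0.052632² + 0.052632² = 0.177285 + 0.002770 + 0.002770 + 0.002770 + 0.002770 + 0.002770 + 0.044321 + 0.002770 + 0.002770 = 0.240997.
So 1 − D = 0.759003, i.e. 0.7590 to 4 decimal places.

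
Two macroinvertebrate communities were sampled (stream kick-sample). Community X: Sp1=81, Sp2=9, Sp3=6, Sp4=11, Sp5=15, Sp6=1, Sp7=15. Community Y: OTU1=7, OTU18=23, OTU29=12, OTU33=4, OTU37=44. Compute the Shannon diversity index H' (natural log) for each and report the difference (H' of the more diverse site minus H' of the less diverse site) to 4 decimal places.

0.0427

Community X: N=138, proportions 0.586957, 0.065217, 0.043478, 0.07971, 0.108696, 0.007246, 0.108696, giving H' = 1.346860 (working shown to 6 dp, full precision carried).
Community Y: N=90, proportions 0.077778, 0.255556, 0.133333, 0.044444, 0.488889, giving H' = 1.304186.
Difference = |1.346860 − 1.304186| = 0.042674, i.e. 0.0427 to 4 decimal places.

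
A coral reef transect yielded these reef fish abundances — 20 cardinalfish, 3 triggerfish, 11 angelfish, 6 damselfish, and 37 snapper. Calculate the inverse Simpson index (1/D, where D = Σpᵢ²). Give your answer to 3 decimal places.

Total N = 20+3+11+6+37 = 77, so the proportions are 0.25974, 0.038961, 0.142857, 0.077922, 0.480519 (working shown to 6 dp, full precision carried).
D = 0.25974² + 0.038961² + 0.142857² + 0.077922² + 0.480519² = 0.067465 + 0.001518 + 0.020408 + 0.006072 + 0.230899 = 0.326362.
So 1/D = 3.06408, i.e. 3.064 to 3 decimal places.

3.064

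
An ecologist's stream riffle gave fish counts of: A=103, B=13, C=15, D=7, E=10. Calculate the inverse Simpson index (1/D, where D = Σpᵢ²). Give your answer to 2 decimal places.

1.96

Total N = 103+13+15+7+10 = 148, so the proportions are 0.69595, 0.08784, 0.10135, 0.0473, 0.06757 (working shown to 5 dp, full precision carried).
D = 0.69595² + 0.08784² + 0.10135² + 0.0473² + 0.06757² = 0.48434 + 0.00772 + 0.01027 + 0.00224 + 0.00457 = 0.50913.
So 1/D = 1.9641, i.e. 1.96 to 2 decimal places.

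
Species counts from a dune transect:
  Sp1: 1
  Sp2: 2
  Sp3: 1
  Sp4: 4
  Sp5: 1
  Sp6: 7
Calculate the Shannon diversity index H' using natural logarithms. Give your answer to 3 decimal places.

1.488

Total N = 1+2+1+4+1+7 = 16, so the proportions are 0.0625, 0.125, 0.0625, 0.25, 0.0625, 0.4375 (working shown to 5 dp, full precision carried).
Each pᵢ ln pᵢ term: 0.0625×(-2.77259)=-0.17329, 0.125×(-2.07944)=-0.25993, 0.0625×(-2.77259)=-0.17329, 0.25×(-1.38629)=-0.34657, 0.0625×(-2.77259)=-0.17329, 0.4375×(-0.82668)=-0.36167.
Sum = -1.48804, so H' = 1.488.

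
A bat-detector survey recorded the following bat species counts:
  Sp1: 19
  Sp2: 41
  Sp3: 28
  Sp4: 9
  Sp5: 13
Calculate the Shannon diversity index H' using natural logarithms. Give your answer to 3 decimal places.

Total N = 19+41+28+9+13 = 110, so the proportions are 0.17273, 0.37273, 0.25455, 0.08182, 0.11818 (working shown to 5 dp, full precision carried).
Each pᵢ ln pᵢ term: 0.17273×(-1.75604)=-0.30332, 0.37273×(-0.98691)=-0.36785, 0.25455×(-1.36828)=-0.34829, 0.08182×(-2.50326)=-0.20481, 0.11818×(-2.13553)=-0.25238.
Sum = -1.47665, so H' = 1.477.

1.477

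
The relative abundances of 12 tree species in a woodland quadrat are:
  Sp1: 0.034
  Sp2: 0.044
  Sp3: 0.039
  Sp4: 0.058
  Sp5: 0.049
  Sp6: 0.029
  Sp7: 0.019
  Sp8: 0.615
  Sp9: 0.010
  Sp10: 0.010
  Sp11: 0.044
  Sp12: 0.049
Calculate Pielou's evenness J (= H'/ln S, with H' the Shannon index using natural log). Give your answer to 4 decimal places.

0.6222

H' = −Σ pᵢ ln pᵢ = −((-0.114967) + (-0.137437) + (-0.126524) + (-0.165144) + (-0.147781) + (-0.102673) + (-0.075303) + (-0.298972) + (-0.046052) + (-0.046052) + (-0.137437) + (-0.147781)) = 1.546122 (working shown to 6 dp, full precision carried).
With S = 12 species, ln S = 2.484907, so J = 1.546122/2.484907 = 0.622205, i.e. 0.6222 to 4 decimal places.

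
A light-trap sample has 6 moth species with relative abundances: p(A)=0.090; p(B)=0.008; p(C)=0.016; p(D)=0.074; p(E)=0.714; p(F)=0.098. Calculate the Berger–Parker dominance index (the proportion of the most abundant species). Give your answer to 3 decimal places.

0.714

The largest proportion is 0.714, i.e. d = 0.714 to 3 decimal places.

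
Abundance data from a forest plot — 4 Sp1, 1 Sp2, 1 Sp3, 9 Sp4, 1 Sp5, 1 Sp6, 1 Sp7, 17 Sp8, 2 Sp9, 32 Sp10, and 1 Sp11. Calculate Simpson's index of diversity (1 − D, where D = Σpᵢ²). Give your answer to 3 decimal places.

Total N = 4+1+1+9+1+1+1+17+2+32+1 = 70, so the proportions are 0.05714, 0.01429, 0.01429, 0.12857, 0.01429, 0.01429, 0.01429, 0.24286, 0.02857, 0.45714, 0.01429 (working shown to 5 dp, full precision carried).
D = 0.05714² + 0.01429² + 0.01429² + 0.12857² + 0.01429² + 0.01429² + 0.01429² + 0.24286² + 0.02857² + 0.45714² + 0.01429² = 0.00327 + 0.00020 + 0.00020 + 0.01653 + 0.00020 + 0.00020 + 0.00020 + 0.05898 + 0.00082 + 0.20898 + 0.00020 = 0.28980.
So 1 − D = 0.71020, i.e. 0.710 to 3 decimal places.

0.710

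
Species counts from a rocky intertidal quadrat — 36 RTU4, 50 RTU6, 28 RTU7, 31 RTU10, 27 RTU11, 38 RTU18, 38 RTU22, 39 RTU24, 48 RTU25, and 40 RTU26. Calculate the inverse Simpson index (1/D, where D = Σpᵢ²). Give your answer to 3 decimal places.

Total N = 36+50+28+31+27+38+38+39+48+40 = 375, so the proportions are 0.096, 0.1333333, 0.0746667, 0.0826667, 0.072, 0.1013333, 0.1013333, 0.104, 0.128, 0.1066667 (working shown to 7 dp, full precision carried).
D = 0.096² + 0.1333333² + 0.0746667² + 0.0826667² + 0.072² + 0.1013333² + 0.1013333² + 0.104² + 0.128² + 0.1066667² = 0.0092160 + 0.0177778 + 0.0055751 + 0.0068338 + 0.0051840 + 0.0102684 + 0.0102684 + 0.0108160 + 0.0163840 + 0.0113778 = 0.1037013.
So 1/D = 9.64308, i.e. 9.643 to 3 decimal places.

9.643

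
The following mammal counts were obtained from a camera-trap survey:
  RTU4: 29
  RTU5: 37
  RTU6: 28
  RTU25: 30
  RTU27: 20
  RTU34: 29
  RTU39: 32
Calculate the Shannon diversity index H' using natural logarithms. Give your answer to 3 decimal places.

Total N = 29+37+28+30+20+29+32 = 205, so the proportions are 0.14146, 0.18049, 0.13659, 0.14634, 0.09756, 0.14146, 0.1561 (working shown to 5 dp, full precision carried).
Each pᵢ ln pᵢ term: 0.14146×(-1.95571)=-0.27666, 0.18049×(-1.71209)=-0.30901, 0.13659×(-1.99081)=-0.27191, 0.14634×(-1.92181)=-0.28124, 0.09756×(-2.32728)=-0.22705, 0.14146×(-1.95571)=-0.27666, 0.1561×(-1.85727)=-0.28992.
Sum = -1.93246, so H' = 1.932.

1.932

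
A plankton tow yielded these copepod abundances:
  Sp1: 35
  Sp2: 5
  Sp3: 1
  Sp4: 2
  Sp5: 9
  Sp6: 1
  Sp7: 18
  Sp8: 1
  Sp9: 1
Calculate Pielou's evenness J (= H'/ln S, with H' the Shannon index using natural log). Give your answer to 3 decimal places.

0.670

Total N = 35+5+1+2+9+1+18+1+1 = 73, so the proportions are 0.47945, 0.06849, 0.0137, 0.0274, 0.12329, 0.0137, 0.24658, 0.0137, 0.0137 (working shown to 5 dp, full precision carried).
H' = −Σ pᵢ ln pᵢ = −((-0.35245) + (-0.18363) + (-0.05877) + (-0.09856) + (-0.25807) + (-0.05877) + (-0.34523) + (-0.05877) + (-0.05877)) = 1.47303.
With S = 9 species, ln S = 2.19722, so J = 1.47303/2.19722 = 0.67040, i.e. 0.670 to 3 decimal places.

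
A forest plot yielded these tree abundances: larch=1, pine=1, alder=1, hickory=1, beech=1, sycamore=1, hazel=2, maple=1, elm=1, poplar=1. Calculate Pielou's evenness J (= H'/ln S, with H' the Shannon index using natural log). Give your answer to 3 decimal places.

Total N = 1+1+1+1+1+1+2+1+1+1 = 11, so the proportions are 0.09091, 0.09091, 0.09091, 0.09091, 0.09091, 0.09091, 0.18182, 0.09091, 0.09091, 0.09091 (working shown to 5 dp, full precision carried).
H' = −Σ pᵢ ln pᵢ = −((-0.21799) + (-0.21799) + (-0.21799) + (-0.21799) + (-0.21799) + (-0.21799) + (-0.30995) + (-0.21799) + (-0.21799) + (-0.21799)) = 2.27187.
With S = 10 species, ln S = 2.30259, so J = 2.27187/2.30259 = 0.98666, i.e. 0.987 to 3 decimal places.

0.987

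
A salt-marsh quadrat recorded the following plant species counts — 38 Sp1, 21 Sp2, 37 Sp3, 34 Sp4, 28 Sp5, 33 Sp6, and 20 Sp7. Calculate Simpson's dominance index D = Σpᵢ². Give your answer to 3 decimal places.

0.150

Total N = 38+21+37+34+28+33+20 = 211, so the proportions are 0.18009, 0.09953, 0.17536, 0.16114, 0.1327, 0.1564, 0.09479 (working shown to 5 dp, full precision carried).
D = 0.18009² + 0.09953² + 0.17536² + 0.16114² + 0.1327² + 0.1564² + 0.09479² = 0.03243 + 0.00991 + 0.03075 + 0.02597 + 0.01761 + 0.02446 + 0.00898 = 0.15011.
To 3 decimal places, D = 0.150.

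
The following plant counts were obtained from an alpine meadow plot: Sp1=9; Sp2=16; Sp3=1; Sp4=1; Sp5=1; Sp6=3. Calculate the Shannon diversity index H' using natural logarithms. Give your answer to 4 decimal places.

1.2588

Total N = 9+16+1+1+1+3 = 31, so the proportions are 0.290323, 0.516129, 0.032258, 0.032258, 0.032258, 0.096774 (working shown to 6 dp, full precision carried).
Each pᵢ ln pᵢ term: 0.290323×(-1.236763)=-0.359060, 0.516129×(-0.661398)=-0.341367, 0.032258×(-3.433987)=-0.110774, 0.032258×(-3.433987)=-0.110774, 0.032258×(-3.433987)=-0.110774, 0.096774×(-2.335375)=-0.226004.
Sum = -1.258752, so H' = 1.2588.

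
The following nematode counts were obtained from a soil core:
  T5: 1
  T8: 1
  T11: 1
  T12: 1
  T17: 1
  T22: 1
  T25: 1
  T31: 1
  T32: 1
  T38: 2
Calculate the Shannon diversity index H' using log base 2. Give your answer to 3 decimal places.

3.278

Total N = 1+1+1+1+1+1+1+1+1+2 = 11, so the proportions are 0.09091, 0.09091, 0.09091, 0.09091, 0.09091, 0.09091, 0.09091, 0.09091, 0.09091, 0.18182 (working shown to 5 dp, full precision carried).
Each pᵢ log₂ pᵢ term: 0.09091×(-3.45943)=-0.31449, 0.09091×(-3.45943)=-0.31449, 0.09091×(-3.45943)=-0.31449, 0.09091×(-3.45943)=-0.31449, 0.09091×(-3.45943)=-0.31449, 0.09091×(-3.45943)=-0.31449, 0.09091×(-3.45943)=-0.31449, 0.09091×(-3.45943)=-0.31449, 0.09091×(-3.45943)=-0.31449, 0.18182×(-2.45943)=-0.44717.
Sum = -3.27761, so H' = 3.278.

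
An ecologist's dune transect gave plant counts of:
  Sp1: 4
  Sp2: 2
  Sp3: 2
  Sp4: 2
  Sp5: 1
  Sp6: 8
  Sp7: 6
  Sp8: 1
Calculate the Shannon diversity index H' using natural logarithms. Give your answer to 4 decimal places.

1.8316

Total N = 4+2+2+2+1+8+6+1 = 26, so the proportions are 0.153846, 0.076923, 0.076923, 0.076923, 0.038462, 0.307692, 0.230769, 0.038462 (working shown to 6 dp, full precision carried).
Each pᵢ ln pᵢ term: 0.153846×(-1.871802)=-0.287970, 0.076923×(-2.564949)=-0.197304, 0.076923×(-2.564949)=-0.197304, 0.076923×(-2.564949)=-0.197304, 0.038462×(-3.258097)=-0.125311, 0.307692×(-1.178655)=-0.362663, 0.230769×(-1.466337)=-0.338385, 0.038462×(-3.258097)=-0.125311.
Sum = -1.831552, so H' = 1.8316.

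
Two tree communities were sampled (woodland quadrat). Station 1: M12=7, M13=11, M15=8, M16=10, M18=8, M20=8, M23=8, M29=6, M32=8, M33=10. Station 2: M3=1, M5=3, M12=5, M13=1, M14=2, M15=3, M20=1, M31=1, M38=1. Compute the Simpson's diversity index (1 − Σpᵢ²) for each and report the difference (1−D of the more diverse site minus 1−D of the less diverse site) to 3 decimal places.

0.058

Station 1: N=84, proportions 0.08333, 0.13095, 0.09524, 0.11905, 0.09524, 0.09524, 0.09524, 0.07143, 0.09524, 0.11905, giving 1−D = 0.89711 (working shown to 5 dp, full precision carried).
Station 2: N=18, proportions 0.05556, 0.16667, 0.27778, 0.05556, 0.11111, 0.16667, 0.05556, 0.05556, 0.05556, giving 1−D = 0.83951.
Difference = |0.89711 − 0.83951| = 0.05760, i.e. 0.058 to 3 decimal places.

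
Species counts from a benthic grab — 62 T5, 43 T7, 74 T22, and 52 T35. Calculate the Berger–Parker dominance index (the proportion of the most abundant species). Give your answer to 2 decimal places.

Total N = 62+43+74+52 = 231, so the proportions are 0.2684, 0.1861, 0.3203, 0.2251 (working shown to 4 dp, full precision carried).
The largest proportion is 0.3203, i.e. d = 0.32 to 2 decimal places.

0.32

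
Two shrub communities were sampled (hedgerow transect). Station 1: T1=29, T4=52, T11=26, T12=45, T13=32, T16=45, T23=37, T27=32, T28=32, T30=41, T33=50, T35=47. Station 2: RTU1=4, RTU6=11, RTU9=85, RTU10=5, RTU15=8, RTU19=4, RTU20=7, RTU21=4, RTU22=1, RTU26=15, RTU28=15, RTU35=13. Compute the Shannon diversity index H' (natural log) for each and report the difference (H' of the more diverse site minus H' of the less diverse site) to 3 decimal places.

Station 1: N=468, proportions 0.06197, 0.11111, 0.05556, 0.09615, 0.06838, 0.09615, 0.07906, 0.06838, 0.06838, 0.08761, 0.10684, 0.10043, giving H' = 2.46138 (working shown to 5 dp, full precision carried).
Station 2: N=172, proportions 0.02326, 0.06395, 0.49419, 0.02907, 0.04651, 0.02326, 0.0407, 0.02326, 0.00581, 0.08721, 0.08721, 0.07558, giving H' = 1.81303.
Difference = |2.46138 − 1.81303| = 0.64835, i.e. 0.648 to 3 decimal places.

0.648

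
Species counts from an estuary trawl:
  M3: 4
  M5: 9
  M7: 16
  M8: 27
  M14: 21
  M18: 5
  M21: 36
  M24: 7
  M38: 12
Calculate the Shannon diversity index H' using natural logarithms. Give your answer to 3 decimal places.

1.978

Total N = 4+9+16+27+21+5+36+7+12 = 137, so the proportions are 0.0292, 0.06569, 0.11679, 0.19708, 0.15328, 0.0365, 0.26277, 0.05109, 0.08759 (working shown to 5 dp, full precision carried).
Each pᵢ ln pᵢ term: 0.0292×(-3.53369)=-0.10317, 0.06569×(-2.72276)=-0.17887, 0.11679×(-2.14739)=-0.25079, 0.19708×(-1.62414)=-0.32009, 0.15328×(-1.87546)=-0.28748, 0.0365×(-3.31054)=-0.12082, 0.26277×(-1.33646)=-0.35119, 0.05109×(-2.97407)=-0.15196, 0.08759×(-2.43507)=-0.21329.
Sum = -1.97766, so H' = 1.978.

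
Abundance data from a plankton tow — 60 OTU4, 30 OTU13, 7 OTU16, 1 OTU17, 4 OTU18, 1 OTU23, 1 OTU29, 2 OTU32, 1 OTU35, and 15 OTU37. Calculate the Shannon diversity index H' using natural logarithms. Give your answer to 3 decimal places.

Total N = 60+30+7+1+4+1+1+2+1+15 = 122, so the proportions are 0.4918, 0.2459, 0.05738, 0.0082, 0.03279, 0.0082, 0.0082, 0.01639, 0.0082, 0.12295 (working shown to 5 dp, full precision carried).
Each pᵢ ln pᵢ term: 0.4918×(-0.70968)=-0.34902, 0.2459×(-1.40282)=-0.34496, 0.05738×(-2.85811)=-0.16399, 0.0082×(-4.80402)=-0.03938, 0.03279×(-3.41773)=-0.11206, 0.0082×(-4.80402)=-0.03938, 0.0082×(-4.80402)=-0.03938, 0.01639×(-4.11087)=-0.06739, 0.0082×(-4.80402)=-0.03938, 0.12295×(-2.09597)=-0.25770.
Sum = -1.45263, so H' = 1.453.

1.453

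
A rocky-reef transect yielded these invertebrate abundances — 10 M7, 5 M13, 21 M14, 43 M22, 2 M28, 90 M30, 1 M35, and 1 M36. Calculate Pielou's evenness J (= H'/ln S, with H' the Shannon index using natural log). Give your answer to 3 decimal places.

0.635

Total N = 10+5+21+43+2+90+1+1 = 173, so the proportions are 0.0578, 0.0289, 0.12139, 0.24855, 0.01156, 0.52023, 0.00578, 0.00578 (working shown to 5 dp, full precision carried).
H' = −Σ pᵢ ln pᵢ = −((-0.16478) + (-0.10242) + (-0.25598) + (-0.34601) + (-0.05156) + (-0.33996) + (-0.02979) + (-0.02979)) = 1.32029.
With S = 8 species, ln S = 2.07944, so J = 1.32029/2.07944 = 0.63493, i.e. 0.635 to 3 decimal places.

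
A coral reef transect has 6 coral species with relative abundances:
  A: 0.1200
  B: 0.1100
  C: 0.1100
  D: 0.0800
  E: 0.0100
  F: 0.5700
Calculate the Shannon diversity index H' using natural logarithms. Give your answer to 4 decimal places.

Each pᵢ ln pᵢ term (working shown to 7 dp, full precision carried): 0.12×(-2.1202635)=-0.2544316, 0.11×(-2.2072749)=-0.2428002, 0.11×(-2.2072749)=-0.2428002, 0.08×(-2.5257286)=-0.2020583, 0.01×(-4.6051702)=-0.0460517, 0.57×(-0.5621189)=-0.3204078.
Sum = -1.3085499, so H' = 1.3085.

1.3085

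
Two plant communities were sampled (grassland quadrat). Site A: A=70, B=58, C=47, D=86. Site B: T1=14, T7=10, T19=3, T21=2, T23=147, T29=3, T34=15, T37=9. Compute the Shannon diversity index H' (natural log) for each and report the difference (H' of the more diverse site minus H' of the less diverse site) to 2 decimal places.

Site A: N=261, proportions 0.2682, 0.2222, 0.1801, 0.3295, giving H' = 1.3617 (working shown to 4 dp, full precision carried).
Site B: N=203, proportions 0.069, 0.0493, 0.0148, 0.0099, 0.7241, 0.0148, 0.0739, 0.0443, giving H' = 1.0672.
Difference = |1.3617 − 1.0672| = 0.2945, i.e. 0.29 to 2 decimal places.

0.29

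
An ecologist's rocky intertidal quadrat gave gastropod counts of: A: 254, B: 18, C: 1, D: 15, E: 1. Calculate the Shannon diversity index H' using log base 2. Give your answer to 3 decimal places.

Total N = 254+18+1+15+1 = 289, so the proportions are 0.87889, 0.06228, 0.00346, 0.0519, 0.00346 (working shown to 5 dp, full precision carried).
Each pᵢ log₂ pᵢ term: 0.87889×(-0.18624)=-0.16369, 0.06228×(-4.00500)=-0.24945, 0.00346×(-8.17493)=-0.02829, 0.0519×(-4.26804)=-0.22152, 0.00346×(-8.17493)=-0.02829.
Sum = -0.69123, so H' = 0.691.

0.691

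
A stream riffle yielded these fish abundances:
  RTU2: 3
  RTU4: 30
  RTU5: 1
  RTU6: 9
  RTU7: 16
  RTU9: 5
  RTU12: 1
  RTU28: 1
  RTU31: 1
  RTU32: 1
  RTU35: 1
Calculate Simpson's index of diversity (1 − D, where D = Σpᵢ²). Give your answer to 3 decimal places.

0.732

Total N = 3+30+1+9+16+5+1+1+1+1+1 = 69, so the proportions are 0.04348, 0.43478, 0.01449, 0.13043, 0.23188, 0.07246, 0.01449, 0.01449, 0.01449, 0.01449, 0.01449 (working shown to 5 dp, full precision carried).
D = 0.04348² + 0.43478² + 0.01449² + 0.13043² + 0.23188² + 0.07246² + 0.01449² + 0.01449² + 0.01449² + 0.01449² + 0.01449² = 0.00189 + 0.18904 + 0.00021 + 0.01701 + 0.05377 + 0.00525 + 0.00021 + 0.00021 + 0.00021 + 0.00021 + 0.00021 = 0.26822.
So 1 − D = 0.73178, i.e. 0.732 to 3 decimal places.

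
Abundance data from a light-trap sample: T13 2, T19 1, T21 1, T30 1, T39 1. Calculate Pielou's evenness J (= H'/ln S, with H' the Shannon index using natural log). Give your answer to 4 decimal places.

0.9697

Total N = 2+1+1+1+1 = 6, so the proportions are 0.333333, 0.166667, 0.166667, 0.166667, 0.166667 (working shown to 6 dp, full precision carried).
H' = −Σ pᵢ ln pᵢ = −((-0.366204) + (-0.298627) + (-0.298627) + (-0.298627) + (-0.298627)) = 1.560710.
With S = 5 species, ln S = 1.609438, so J = 1.560710/1.609438 = 0.969724, i.e. 0.9697 to 4 decimal places.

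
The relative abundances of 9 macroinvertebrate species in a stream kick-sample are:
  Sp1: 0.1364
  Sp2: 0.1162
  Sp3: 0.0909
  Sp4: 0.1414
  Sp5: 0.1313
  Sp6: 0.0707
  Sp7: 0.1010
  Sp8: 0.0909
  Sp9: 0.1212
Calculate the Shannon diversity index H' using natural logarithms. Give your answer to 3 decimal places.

Each pᵢ ln pᵢ term (working shown to 5 dp, full precision carried): 0.1364×(-1.99216)=-0.27173, 0.1162×(-2.15244)=-0.25011, 0.0909×(-2.39800)=-0.21798, 0.1414×(-1.95616)=-0.27660, 0.1313×(-2.03027)=-0.26657, 0.0707×(-2.64931)=-0.18731, 0.101×(-2.29263)=-0.23156, 0.0909×(-2.39800)=-0.21798, 0.1212×(-2.11031)=-0.25577.
Sum = -2.17561, so H' = 2.176.

2.176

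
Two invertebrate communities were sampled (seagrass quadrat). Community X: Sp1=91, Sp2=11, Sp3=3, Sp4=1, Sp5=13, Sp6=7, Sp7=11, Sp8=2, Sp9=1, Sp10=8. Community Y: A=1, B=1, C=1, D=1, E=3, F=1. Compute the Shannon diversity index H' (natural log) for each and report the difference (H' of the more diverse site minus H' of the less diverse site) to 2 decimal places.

0.26

Community X: N=148, proportions 0.614865, 0.074324, 0.02027, 0.006757, 0.087838, 0.047297, 0.074324, 0.013514, 0.006757, 0.054054, giving H' = 1.405825 (working shown to 6 dp, full precision carried).
Community Y: N=8, proportions 0.125, 0.125, 0.125, 0.125, 0.375, 0.125, giving H' = 1.667462.
Difference = |1.405825 − 1.667462| = 0.261637, i.e. 0.26 to 2 decimal places.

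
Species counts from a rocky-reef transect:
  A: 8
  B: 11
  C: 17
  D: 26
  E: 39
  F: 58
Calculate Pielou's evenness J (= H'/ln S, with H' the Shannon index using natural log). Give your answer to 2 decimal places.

0.88

Total N = 8+11+17+26+39+58 = 159, so the proportions are 0.0503, 0.0692, 0.1069, 0.1635, 0.2453, 0.3648 (working shown to 4 dp, full precision carried).
H' = −Σ pᵢ ln pᵢ = −((-0.1504) + (-0.1848) + (-0.2390) + (-0.2961) + (-0.3447) + (-0.3679)) = 1.5829.
With S = 6 species, ln S = 1.7918, so J = 1.5829/1.7918 = 0.8834, i.e. 0.88 to 2 decimal places.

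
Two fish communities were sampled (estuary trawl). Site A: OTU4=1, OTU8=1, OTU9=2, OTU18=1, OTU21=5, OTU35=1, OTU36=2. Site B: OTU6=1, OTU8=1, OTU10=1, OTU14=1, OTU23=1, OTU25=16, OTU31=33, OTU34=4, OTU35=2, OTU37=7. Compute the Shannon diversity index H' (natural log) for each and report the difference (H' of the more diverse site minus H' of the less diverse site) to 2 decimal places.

0.22

Site A: N=13, proportions 0.0769, 0.0769, 0.1538, 0.0769, 0.3846, 0.0769, 0.1538, giving H' = 1.7327 (working shown to 4 dp, full precision carried).
Site B: N=67, proportions 0.0149, 0.0149, 0.0149, 0.0149, 0.0149, 0.2388, 0.4925, 0.0597, 0.0299, 0.1045, giving H' = 1.5137.
Difference = |1.7327 − 1.5137| = 0.2190, i.e. 0.22 to 2 decimal places.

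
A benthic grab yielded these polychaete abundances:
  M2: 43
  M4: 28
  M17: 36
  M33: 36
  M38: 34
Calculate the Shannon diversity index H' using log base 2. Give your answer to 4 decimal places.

2.3086

Total N = 43+28+36+36+34 = 177, so the proportions are 0.242938, 0.158192, 0.20339, 0.20339, 0.19209 (working shown to 6 dp, full precision carried).
Each pᵢ log₂ pᵢ term: 0.242938×(-2.041341)=-0.495919, 0.158192×(-2.660251)=-0.420831, 0.20339×(-2.297681)=-0.467325, 0.20339×(-2.297681)=-0.467325, 0.19209×(-2.380143)=-0.457203.
Sum = -2.308602, so H' = 2.3086.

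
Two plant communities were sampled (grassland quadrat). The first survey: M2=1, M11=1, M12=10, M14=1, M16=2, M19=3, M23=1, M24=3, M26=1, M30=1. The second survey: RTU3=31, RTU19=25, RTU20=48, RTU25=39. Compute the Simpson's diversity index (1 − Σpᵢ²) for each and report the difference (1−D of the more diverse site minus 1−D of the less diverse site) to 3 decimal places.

0.042

The first survey: N=24, proportions 0.04167, 0.04167, 0.41667, 0.04167, 0.08333, 0.125, 0.04167, 0.125, 0.04167, 0.04167, giving 1−D = 0.77778 (working shown to 5 dp, full precision carried).
The second survey: N=143, proportions 0.21678, 0.17483, 0.33566, 0.27273, giving 1−D = 0.73539.
Difference = |0.77778 − 0.73539| = 0.04239, i.e. 0.042 to 3 decimal places.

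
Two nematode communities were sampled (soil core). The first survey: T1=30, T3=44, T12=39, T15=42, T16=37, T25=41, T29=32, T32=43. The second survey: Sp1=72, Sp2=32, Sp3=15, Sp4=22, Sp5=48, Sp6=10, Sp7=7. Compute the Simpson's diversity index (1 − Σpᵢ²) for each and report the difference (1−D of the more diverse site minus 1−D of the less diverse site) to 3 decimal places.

0.094

The first survey: N=308, proportions 0.0974, 0.14286, 0.12662, 0.13636, 0.12013, 0.13312, 0.1039, 0.13961, giving 1−D = 0.87304 (working shown to 5 dp, full precision carried).
The second survey: N=206, proportions 0.34951, 0.15534, 0.07282, 0.1068, 0.23301, 0.04854, 0.03398, giving 1−D = 0.77920.
Difference = |0.87304 − 0.77920| = 0.09384, i.e. 0.094 to 3 decimal places.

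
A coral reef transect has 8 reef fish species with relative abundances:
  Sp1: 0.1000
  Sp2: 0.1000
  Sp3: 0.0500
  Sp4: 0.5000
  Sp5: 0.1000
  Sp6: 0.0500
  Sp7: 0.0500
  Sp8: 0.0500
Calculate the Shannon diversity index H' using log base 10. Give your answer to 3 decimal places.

0.711

Each pᵢ log₁₀ pᵢ term (working shown to 5 dp, full precision carried): 0.1×(-1.00000)=-0.10000, 0.1×(-1.00000)=-0.10000, 0.05×(-1.30103)=-0.06505, 0.5×(-0.30103)=-0.15051, 0.1×(-1.00000)=-0.10000, 0.05×(-1.30103)=-0.06505, 0.05×(-1.30103)=-0.06505, 0.05×(-1.30103)=-0.06505.
Sum = -0.71072, so H' = 0.711.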